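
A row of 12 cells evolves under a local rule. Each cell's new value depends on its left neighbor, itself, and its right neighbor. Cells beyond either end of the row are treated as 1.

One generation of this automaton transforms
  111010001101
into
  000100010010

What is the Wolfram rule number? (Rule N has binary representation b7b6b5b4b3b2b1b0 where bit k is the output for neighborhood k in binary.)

position 0: 111 → 0  (bit 7 = 0)
position 2: 110 → 0  (bit 6 = 0)
position 3: 101 → 1  (bit 5 = 1)
position 5: 100 → 0  (bit 4 = 0)
position 8: 011 → 0  (bit 3 = 0)
position 4: 010 → 0  (bit 2 = 0)
position 7: 001 → 1  (bit 1 = 1)
position 6: 000 → 0  (bit 0 = 0)
bits b7..b0 = 00100010 = 34

34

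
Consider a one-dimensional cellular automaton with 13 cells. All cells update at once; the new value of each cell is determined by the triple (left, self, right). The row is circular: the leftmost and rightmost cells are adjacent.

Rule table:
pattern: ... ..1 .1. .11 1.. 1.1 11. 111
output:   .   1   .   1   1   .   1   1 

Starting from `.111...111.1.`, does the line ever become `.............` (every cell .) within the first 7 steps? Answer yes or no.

11111.1111..1
11111.1111111
11111.1111111  (fixed point — unchanged through step 7)
step 7 is 11111.1111111, still not uniform .

no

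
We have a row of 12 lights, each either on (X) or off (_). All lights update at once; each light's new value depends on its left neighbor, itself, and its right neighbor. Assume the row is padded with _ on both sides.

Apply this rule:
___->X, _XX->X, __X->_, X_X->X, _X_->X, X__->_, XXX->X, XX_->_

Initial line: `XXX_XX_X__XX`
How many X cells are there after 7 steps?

6

step 1: XX_XX_XX__X_
step 2: X_XX_XX___X_
step 3: XXX_XX__X_X_
step 4: XX_XX___XXX_
step 5: X_XX__X_XX__
step 6: XXX___XXX__X
step 7: XX__X_XX___X
count of X: 6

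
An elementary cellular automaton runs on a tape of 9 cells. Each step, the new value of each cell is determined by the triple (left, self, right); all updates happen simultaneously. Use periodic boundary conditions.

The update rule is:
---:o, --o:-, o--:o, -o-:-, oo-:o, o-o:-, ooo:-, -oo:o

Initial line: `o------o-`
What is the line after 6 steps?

-ooooo---
-o---oooo
--oo-o--o
o-oo--o--
--ooo--o-
o-o-oo--o

o-o-oo--o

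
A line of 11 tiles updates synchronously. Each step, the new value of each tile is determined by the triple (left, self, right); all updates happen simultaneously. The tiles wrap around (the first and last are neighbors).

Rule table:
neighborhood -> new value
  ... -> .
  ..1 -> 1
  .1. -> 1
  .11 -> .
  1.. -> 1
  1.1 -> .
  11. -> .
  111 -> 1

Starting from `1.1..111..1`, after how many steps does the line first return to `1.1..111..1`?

31

step 1: ..111.1.11.
step 2: .1.1..1...1
step 3: .1.11111.11
step 4: .1..111....
step 5: 1111.1.1...
step 6: .11..1.11.1
step 7: ...111....1
step 8: 1.1.1.1..11
step 9: ..1.1.111.1
step 10: 111.1..1..1
step 11: 11..111111.
step 12: ..11.1111..
step 13: .1....11.1.
step 14: 111..1...11
step 15: 11.1111.1.1
step 16: 1...11..1..
step 17: 11.1..11111
step 18: 1..111.1111
step 19: .11.1...111
step 20: ....11.1.1.
step 21: ...1...1.11
step 22: 1.111.11...
step 23: 1..1....1.1
step 24: .1111..11..
step 25: 1.11.11..1.
step 26: 1......111.
step 27: 11....1.1..
step 28: ..1..11.111
step 29: 11111....1.
step 30: .111.1..11.
step 31: 1.1..111..1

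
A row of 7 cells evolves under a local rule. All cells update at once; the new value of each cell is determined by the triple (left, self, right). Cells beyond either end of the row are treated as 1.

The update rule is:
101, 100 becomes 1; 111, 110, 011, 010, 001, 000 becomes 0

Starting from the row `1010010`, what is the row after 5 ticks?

0101010

0101001
1010100
0101010
1010101
0101010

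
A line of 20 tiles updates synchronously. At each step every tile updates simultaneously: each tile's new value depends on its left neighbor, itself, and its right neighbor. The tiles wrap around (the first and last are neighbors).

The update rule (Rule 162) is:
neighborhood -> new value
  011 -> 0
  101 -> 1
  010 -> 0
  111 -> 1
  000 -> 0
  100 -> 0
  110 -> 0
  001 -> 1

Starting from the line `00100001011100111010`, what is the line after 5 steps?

00101010010101000100

01000010101001010100
10000101010010101000
00001010100101010001
00010101001010100010
00101010010101000100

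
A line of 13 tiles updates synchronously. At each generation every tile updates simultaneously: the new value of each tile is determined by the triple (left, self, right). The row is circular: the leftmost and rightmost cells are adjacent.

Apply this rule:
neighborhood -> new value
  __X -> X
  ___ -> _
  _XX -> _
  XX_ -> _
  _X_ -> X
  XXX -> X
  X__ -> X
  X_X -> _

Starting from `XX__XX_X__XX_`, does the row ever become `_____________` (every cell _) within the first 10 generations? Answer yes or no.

no

__XX___XXX___
_X__X_X_X_X__
XXXXX_X_X_XX_
_XXX__X_X____
X_X_XXX_XX___
X_X__X____X_X
__XXXXX__XX__
_X_XXX_XX__X_
XX__X____XXXX
X_XXXX__X_XXX
generation 10 is X_XXXX__X_XXX, still not uniform _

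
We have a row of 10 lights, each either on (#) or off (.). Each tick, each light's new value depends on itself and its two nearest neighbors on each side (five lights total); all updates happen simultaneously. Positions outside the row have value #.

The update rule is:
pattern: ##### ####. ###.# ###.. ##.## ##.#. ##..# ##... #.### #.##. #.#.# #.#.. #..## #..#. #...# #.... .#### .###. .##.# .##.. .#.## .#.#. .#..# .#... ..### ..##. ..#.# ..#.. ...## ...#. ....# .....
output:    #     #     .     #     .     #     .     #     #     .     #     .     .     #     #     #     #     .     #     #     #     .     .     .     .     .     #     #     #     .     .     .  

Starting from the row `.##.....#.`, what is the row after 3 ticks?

##.#.##..#

tick 1: ..###...##
tick 2: ....####.#
tick 3: ##.#.##..#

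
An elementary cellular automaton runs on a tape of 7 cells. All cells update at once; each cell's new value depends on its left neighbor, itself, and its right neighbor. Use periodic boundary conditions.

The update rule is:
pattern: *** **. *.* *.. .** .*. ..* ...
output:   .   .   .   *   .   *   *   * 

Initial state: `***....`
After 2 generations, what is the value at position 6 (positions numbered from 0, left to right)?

.

...****
***....
position 6 holds .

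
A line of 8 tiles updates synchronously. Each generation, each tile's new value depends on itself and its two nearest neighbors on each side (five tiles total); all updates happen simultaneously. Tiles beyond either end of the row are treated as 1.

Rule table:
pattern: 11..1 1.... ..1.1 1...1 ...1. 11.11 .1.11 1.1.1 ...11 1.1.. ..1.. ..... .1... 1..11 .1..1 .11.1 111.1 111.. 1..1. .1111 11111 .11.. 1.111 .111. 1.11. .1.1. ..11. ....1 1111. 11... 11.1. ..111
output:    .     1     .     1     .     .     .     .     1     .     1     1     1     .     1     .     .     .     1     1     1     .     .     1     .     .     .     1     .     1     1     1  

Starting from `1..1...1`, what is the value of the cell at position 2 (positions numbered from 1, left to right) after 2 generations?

generation 1: ..111111
generation 2: ..111111
position 2 holds .

.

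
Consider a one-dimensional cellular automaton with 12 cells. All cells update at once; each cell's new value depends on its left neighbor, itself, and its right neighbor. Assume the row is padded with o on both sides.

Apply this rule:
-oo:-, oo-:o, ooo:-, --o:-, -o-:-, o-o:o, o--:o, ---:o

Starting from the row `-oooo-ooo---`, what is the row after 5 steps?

o---oo--ooo-
ooo--oo---oo
--oo--ooo---
o--oo---ooo-
oo--ooo---oo

oo--ooo---oo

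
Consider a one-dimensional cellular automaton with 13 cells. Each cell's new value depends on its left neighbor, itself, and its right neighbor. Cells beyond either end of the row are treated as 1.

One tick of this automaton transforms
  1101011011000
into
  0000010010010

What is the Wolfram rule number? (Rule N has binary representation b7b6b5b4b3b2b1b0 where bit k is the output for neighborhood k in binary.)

position 0: 111 → 0  (bit 7 = 0)
position 1: 110 → 0  (bit 6 = 0)
position 2: 101 → 0  (bit 5 = 0)
position 10: 100 → 0  (bit 4 = 0)
position 5: 011 → 1  (bit 3 = 1)
position 3: 010 → 0  (bit 2 = 0)
position 12: 001 → 0  (bit 1 = 0)
position 11: 000 → 1  (bit 0 = 1)
bits b7..b0 = 00001001 = 9

9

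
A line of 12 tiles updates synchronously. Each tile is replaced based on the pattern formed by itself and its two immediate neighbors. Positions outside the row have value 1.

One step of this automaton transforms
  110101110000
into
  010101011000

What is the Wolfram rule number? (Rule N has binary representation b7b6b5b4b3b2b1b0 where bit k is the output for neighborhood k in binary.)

92

position 0: 111 → 0  (bit 7 = 0)
position 1: 110 → 1  (bit 6 = 1)
position 2: 101 → 0  (bit 5 = 0)
position 8: 100 → 1  (bit 4 = 1)
position 5: 011 → 1  (bit 3 = 1)
position 3: 010 → 1  (bit 2 = 1)
position 11: 001 → 0  (bit 1 = 0)
position 9: 000 → 0  (bit 0 = 0)
bits b7..b0 = 01011100 = 92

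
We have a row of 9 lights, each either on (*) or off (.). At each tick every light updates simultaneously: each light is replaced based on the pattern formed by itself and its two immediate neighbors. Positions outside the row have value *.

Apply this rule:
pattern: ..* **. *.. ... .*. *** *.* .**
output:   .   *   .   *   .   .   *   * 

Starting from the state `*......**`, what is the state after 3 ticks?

..*..****

*.****.*.
***..**.*
..*..****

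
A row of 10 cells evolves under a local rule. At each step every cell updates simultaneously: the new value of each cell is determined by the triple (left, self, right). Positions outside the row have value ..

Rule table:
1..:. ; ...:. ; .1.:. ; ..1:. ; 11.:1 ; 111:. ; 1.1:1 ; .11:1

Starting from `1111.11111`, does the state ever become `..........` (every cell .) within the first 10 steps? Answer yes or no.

1..111...1
...1.1....
....1.....
..........
all cells are . at step 4

yes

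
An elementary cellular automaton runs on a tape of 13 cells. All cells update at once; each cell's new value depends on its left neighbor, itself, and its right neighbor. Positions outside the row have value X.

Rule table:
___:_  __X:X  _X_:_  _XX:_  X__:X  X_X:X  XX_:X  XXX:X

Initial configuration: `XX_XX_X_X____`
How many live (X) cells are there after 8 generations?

generation 1: XXX_XX_X_X__X
generation 2: XXXX_XX_X_XX_
generation 3: XXXXX_XX_X_XX
generation 4: XXXXXX_XX_X_X
generation 5: XXXXXXX_XX_X_
generation 6: XXXXXXXX_XX_X
generation 7: XXXXXXXXX_XX_
generation 8: XXXXXXXXXX_XX
count of X: 12

12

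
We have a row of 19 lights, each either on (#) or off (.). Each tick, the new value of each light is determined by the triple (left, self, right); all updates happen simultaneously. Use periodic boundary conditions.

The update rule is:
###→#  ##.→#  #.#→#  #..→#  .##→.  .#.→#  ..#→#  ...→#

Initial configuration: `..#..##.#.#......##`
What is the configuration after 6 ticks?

###.######.########

#####.###########.#
######.###########.
.######.###########
#.######.##########
##.######.#########
###.######.########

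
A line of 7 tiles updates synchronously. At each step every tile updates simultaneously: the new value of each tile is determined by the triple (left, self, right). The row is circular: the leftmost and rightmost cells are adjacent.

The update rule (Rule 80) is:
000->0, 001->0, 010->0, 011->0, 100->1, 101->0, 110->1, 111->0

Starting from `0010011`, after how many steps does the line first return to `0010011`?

1001001
1100100
0110010
0011001
1001100
0100110
0010011

7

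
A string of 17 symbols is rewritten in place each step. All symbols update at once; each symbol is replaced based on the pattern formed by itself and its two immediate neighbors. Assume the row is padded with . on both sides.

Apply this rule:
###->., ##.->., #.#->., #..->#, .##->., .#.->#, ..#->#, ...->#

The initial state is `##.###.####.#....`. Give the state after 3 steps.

............#####
############.....
............#####

............#####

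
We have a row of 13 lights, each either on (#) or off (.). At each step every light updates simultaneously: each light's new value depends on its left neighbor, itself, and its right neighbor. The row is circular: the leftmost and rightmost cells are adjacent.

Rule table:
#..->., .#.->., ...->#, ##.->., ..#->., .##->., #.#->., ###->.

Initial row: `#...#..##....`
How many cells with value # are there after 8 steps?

6

..#.......##.
#...#####....
..#.......##.  (repeats step 1; period 2)
step 8: #...#####....
count of #: 6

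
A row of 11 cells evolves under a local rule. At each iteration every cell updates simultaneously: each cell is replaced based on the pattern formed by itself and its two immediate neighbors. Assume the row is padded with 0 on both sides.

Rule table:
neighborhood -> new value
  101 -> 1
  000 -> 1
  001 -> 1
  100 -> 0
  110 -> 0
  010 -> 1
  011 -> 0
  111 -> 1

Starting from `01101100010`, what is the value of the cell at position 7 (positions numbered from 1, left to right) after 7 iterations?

1

10010001110
10110110100
11001001101
00011010011
11100110100
01001001101
11011010011
position 7 holds 1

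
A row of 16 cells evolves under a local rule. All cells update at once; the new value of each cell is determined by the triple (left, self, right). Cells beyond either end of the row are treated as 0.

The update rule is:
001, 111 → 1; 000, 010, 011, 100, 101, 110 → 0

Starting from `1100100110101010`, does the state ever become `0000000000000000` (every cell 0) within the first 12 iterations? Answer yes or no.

yes

0001001000000000
0010010000000000
0100100000000000
1001000000000000
0010000000000000
0100000000000000
1000000000000000
0000000000000000
all cells are 0 at iteration 8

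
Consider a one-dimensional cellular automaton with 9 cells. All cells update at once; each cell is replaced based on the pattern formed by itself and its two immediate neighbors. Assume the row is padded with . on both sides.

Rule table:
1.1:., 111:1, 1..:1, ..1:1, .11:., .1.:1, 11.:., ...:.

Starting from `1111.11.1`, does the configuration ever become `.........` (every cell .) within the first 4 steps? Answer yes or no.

.11.....1
1..1...11
11111.1..
.111..11.
step 4 is .111..11., still not uniform .

no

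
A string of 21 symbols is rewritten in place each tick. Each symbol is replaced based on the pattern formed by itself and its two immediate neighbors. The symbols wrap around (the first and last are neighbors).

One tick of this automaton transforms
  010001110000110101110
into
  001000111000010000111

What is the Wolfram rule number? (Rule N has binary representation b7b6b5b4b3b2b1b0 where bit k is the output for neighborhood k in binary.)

position 6: 111 → 1  (bit 7 = 1)
position 7: 110 → 1  (bit 6 = 1)
position 14: 101 → 0  (bit 5 = 0)
position 2: 100 → 1  (bit 4 = 1)
position 5: 011 → 0  (bit 3 = 0)
position 1: 010 → 0  (bit 2 = 0)
position 0: 001 → 0  (bit 1 = 0)
position 3: 000 → 0  (bit 0 = 0)
bits b7..b0 = 11010000 = 208

208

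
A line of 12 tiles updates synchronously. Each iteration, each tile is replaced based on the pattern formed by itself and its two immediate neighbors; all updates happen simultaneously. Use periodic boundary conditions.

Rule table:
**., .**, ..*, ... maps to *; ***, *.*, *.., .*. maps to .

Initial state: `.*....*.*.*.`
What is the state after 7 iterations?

*..***......
..**.*.*****
.***...*...*
.*.*.**..**.
*....**.***.
..*****.*.*.
***...*.....

***...*.....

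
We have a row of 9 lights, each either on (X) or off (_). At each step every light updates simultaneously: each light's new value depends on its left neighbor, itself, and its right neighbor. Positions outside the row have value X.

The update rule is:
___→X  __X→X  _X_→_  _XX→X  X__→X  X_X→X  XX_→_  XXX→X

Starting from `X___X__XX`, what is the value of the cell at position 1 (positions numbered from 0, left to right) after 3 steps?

_XXX_XXXX
XXX_XXXXX
XX_XXXXXX
position 1 holds X

X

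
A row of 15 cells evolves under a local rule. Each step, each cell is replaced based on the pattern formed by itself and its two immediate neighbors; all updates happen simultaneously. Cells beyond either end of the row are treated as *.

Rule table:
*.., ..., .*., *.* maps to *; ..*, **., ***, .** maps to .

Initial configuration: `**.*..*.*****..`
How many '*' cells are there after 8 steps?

..***.**.....*.
*....*..****.**
.***.**.....*..
*...*..****.**.
.**.**.....*..*
*..*..****.**..
.*.**.....*..*.
***..****.**.**
count of *: 11

11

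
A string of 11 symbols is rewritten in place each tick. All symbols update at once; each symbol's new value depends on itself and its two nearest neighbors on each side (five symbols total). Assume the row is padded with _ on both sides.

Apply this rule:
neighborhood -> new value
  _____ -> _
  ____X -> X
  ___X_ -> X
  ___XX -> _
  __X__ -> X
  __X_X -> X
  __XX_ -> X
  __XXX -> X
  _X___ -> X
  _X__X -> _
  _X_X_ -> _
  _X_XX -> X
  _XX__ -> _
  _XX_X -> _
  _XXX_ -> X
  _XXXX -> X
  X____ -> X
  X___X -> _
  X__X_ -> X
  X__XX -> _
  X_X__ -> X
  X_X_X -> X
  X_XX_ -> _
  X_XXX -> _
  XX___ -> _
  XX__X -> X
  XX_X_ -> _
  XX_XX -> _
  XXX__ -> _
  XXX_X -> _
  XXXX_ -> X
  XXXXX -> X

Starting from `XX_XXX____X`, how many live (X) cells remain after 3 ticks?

tick 1: X___X__XXXX
tick 2: XX_XX__XXX_
tick 3: X____X_XX__
count of X: 4

4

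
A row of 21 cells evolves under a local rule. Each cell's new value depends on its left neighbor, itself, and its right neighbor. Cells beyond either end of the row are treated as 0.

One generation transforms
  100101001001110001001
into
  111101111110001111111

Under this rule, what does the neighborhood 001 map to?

At position 2 the neighborhood is 001; the next row has 1 there.

1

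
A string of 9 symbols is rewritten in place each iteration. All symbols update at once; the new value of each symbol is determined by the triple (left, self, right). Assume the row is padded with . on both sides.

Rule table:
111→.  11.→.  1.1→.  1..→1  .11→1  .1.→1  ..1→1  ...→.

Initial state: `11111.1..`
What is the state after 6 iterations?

1.1.1.11.

1.....11.
11...11.1
1.1.11..1
1.1.1.111
1.1.1.1..
1.1.1.11.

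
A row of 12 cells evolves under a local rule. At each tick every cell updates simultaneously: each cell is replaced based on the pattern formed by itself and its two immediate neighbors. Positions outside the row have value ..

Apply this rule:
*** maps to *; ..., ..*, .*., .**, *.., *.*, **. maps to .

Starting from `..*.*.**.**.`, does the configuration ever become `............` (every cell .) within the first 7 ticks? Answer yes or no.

yes

tick 1: ............
all cells are . at tick 1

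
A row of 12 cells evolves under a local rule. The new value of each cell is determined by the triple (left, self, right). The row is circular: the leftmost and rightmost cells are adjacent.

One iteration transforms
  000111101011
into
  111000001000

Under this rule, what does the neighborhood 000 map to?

At position 1 the neighborhood is 000; the next row has 1 there.

1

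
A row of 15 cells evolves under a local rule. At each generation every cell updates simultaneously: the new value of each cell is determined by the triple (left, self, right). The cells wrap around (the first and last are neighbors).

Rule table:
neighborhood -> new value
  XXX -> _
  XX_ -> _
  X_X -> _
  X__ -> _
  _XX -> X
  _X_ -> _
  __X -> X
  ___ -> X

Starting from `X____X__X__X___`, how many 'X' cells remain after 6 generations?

__XXX__X__X__XX
_XX___X__X__XX_
XX__XX__X__XX__
X__XX__X__XX__X
__XX__X__XX__XX
_XX__X__XX__XX_
count of X: 7

7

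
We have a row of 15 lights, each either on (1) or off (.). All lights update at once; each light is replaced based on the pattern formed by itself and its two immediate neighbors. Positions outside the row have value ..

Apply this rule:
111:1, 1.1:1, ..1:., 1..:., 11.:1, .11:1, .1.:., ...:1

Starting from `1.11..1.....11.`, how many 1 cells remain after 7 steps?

step 1: .111....111.11.
step 2: .111.11.111111.
step 3: .1111111111111.
step 4: .1111111111111.  (fixed point — unchanged through step 7)
count of 1: 13

13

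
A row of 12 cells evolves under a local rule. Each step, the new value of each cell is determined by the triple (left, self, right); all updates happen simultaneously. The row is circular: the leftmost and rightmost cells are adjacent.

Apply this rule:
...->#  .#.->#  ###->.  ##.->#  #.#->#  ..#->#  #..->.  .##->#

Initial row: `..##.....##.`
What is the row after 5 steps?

####.######.
#..###....##
#.##.#.####.
########..##
.......#.##.

.......#.##.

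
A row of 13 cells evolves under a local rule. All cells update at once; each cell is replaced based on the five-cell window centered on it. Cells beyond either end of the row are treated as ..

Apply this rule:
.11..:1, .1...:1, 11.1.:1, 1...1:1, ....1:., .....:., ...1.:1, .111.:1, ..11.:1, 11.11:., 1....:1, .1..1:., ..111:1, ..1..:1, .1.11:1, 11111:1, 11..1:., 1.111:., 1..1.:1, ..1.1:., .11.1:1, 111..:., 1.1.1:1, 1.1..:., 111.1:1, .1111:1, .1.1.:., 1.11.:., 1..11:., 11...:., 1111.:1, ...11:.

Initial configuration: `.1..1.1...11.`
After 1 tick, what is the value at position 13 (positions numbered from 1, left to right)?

.

tick 1: 11.1...11.11.
position 13 holds .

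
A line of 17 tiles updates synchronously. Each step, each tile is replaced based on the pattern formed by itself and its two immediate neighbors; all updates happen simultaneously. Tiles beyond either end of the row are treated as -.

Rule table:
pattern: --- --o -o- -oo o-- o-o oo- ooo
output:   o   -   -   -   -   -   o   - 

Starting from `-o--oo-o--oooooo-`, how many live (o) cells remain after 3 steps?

step 1: -----o---------o-
step 2: oooo---ooooooo---
step 3: ---o-o-------o-oo
count of o: 5

5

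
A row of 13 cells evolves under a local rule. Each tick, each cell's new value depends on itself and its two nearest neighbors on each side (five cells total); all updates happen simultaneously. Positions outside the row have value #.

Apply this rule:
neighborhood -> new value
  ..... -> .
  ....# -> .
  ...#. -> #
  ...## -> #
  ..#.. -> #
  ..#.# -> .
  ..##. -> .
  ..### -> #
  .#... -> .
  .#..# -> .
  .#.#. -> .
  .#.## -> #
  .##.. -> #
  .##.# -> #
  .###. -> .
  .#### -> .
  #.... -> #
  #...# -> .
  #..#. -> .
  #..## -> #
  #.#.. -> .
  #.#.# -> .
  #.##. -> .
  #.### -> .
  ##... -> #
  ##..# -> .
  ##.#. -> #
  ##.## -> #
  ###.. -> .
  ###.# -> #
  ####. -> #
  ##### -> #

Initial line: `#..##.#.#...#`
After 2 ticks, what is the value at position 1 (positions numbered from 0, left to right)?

.

tick 1: ..#.##.....##
tick 2: ...#.###..##.
position 1 holds .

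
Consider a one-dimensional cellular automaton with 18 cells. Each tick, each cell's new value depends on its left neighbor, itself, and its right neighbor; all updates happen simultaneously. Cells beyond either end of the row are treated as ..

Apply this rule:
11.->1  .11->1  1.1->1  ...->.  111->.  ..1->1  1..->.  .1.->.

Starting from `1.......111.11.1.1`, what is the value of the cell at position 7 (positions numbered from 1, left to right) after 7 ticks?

tick 1: .......11.11111.1.
tick 2: ......11111...11..
tick 3: .....11...1..111..
tick 4: ....111..1..11.1..
tick 5: ...11.1.1..1111...
tick 6: ..1111.1..11..1...
tick 7: .11..11..111.1....
position 7 holds 1

1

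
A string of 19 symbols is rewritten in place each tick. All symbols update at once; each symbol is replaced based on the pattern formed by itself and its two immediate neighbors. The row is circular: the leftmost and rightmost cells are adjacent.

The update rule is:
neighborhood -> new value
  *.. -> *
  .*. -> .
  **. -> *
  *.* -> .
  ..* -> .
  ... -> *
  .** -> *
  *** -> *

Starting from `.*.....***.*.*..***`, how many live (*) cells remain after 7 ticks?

..****.***....*.***
*.****.******...***
*.****.********.***
*.****.********.***  (fixed point — unchanged through tick 7)
count of *: 16

16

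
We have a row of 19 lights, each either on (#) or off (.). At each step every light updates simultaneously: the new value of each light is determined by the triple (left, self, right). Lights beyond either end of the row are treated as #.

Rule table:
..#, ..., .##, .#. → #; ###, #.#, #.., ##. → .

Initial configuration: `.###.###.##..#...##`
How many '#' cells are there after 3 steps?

8

.#...#...#..##.###.
.#.###.###.##..#...
.#.#...#...#..##.##
count of #: 8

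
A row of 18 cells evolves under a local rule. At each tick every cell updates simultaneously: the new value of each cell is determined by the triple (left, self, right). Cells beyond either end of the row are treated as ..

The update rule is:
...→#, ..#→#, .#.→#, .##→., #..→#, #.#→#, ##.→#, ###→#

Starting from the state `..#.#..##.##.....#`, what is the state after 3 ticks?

#######.##.#######
.#######.##.######
#.#######.##.#####

#.#######.##.#####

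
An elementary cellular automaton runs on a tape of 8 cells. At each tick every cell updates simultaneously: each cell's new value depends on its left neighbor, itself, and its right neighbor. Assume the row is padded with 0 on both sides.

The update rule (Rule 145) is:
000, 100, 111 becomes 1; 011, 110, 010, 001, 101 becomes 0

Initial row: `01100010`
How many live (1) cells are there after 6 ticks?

tick 1: 00011001
tick 2: 11000100
tick 3: 00110011
tick 4: 10001000
tick 5: 01100111
tick 6: 00010010
count of 1: 2

2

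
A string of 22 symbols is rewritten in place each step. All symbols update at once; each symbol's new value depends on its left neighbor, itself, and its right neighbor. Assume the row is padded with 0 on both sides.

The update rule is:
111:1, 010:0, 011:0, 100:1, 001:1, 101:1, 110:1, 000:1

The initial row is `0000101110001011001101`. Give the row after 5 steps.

1111010111110101110110
0111101011111010111011
1011110101111101011101
0101111010111110101110
1010111101011111010111

1010111101011111010111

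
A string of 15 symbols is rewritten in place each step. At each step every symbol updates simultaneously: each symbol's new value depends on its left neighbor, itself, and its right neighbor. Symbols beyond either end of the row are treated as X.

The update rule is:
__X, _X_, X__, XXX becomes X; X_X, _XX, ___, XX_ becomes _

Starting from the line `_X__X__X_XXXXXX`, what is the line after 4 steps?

_XXXXXXX__XXXXX
__XXXXX_XX_XXXX
XX_XXX______XXX
X___X_X____X_XX

X___X_X____X_XX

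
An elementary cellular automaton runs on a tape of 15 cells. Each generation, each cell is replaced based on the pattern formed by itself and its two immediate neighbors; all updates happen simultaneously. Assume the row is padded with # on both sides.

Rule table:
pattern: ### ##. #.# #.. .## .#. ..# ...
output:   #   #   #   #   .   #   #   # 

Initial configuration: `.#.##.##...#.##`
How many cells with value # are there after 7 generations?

###.##.######.#
####.##.######.
#####.##.######
######.##.#####
#######.##.####
########.##.###
#########.##.##
count of #: 13

13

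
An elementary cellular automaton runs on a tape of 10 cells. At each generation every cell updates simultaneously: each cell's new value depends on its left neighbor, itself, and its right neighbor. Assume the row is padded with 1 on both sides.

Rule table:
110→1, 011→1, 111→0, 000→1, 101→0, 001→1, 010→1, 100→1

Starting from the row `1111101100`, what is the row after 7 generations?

0000101111
1111101000
0000101111  (repeats generation 1; period 2)
generation 7: 0000101111

0000101111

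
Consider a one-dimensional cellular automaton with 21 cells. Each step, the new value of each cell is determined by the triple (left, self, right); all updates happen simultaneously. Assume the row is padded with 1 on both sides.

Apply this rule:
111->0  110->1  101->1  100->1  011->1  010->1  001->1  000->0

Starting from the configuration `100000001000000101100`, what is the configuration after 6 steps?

110000011100001111111
011000110110011000000
111101111111111100001
000111000000000110011
101101100000001111110
111111110000011000011

111111110000011000011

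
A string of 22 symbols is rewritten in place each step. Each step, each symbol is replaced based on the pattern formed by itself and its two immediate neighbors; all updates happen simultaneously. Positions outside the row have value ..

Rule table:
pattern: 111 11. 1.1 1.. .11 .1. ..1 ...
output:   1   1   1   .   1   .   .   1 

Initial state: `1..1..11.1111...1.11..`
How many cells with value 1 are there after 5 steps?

21

......1111111.1..111.1
11111.11111111...1111.
11111111111111.1.1111.
111111111111111.11111.
111111111111111111111.
count of 1: 21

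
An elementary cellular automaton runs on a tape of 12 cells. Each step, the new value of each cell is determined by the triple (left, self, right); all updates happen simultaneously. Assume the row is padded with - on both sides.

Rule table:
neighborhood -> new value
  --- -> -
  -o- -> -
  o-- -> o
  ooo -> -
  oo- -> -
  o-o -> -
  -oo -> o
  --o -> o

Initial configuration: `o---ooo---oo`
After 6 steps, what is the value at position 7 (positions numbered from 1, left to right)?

-

-o-oo--o-oo-
o--o-oo--o-o
-oo--o-oo---
oo-oo--o-o--
o--o-oo---o-
-oo--o-o-o-o
position 7 holds -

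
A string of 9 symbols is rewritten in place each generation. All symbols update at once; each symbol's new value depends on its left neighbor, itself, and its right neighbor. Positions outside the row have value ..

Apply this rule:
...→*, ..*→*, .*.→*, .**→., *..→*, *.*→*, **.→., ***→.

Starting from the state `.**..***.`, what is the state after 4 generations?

***..****

*..**...*
***..****
...**....
***..****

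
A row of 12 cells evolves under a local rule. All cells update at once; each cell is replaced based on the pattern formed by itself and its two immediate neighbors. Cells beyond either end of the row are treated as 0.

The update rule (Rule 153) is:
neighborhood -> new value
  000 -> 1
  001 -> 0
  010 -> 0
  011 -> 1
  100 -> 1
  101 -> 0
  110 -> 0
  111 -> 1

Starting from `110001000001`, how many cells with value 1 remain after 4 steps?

101100111100
001010111011
100000110010
011110101001
count of 1: 7

7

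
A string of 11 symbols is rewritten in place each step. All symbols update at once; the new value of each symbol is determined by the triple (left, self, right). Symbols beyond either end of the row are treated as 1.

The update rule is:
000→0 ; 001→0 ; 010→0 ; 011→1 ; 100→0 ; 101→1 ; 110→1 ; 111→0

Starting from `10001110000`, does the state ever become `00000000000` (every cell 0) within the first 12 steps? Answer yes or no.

10001010000
10000100000
10000000000
10000000000  (fixed point — unchanged through step 12)
step 12 is 10000000000, still not uniform 0

no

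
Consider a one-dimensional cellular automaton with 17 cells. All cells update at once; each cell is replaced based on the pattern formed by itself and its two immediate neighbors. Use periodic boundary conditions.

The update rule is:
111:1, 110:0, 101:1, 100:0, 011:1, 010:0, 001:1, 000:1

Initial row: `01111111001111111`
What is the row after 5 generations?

11111110011111110
11111100111111101
11111001111111011
11110011111110111
11100111111101111

11100111111101111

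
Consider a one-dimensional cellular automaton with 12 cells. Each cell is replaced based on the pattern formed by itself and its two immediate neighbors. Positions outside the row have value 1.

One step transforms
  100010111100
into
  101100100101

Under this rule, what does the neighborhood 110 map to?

At position 0 the neighborhood is 110; the next row has 1 there.

1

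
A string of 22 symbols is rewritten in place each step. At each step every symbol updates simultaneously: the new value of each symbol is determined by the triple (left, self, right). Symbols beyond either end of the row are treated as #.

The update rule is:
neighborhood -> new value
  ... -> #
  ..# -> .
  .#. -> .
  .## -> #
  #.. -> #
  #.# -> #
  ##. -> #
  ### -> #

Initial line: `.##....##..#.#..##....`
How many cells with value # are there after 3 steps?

20

######.###..#.#.#####.
###########..#.#######
############..########
count of #: 20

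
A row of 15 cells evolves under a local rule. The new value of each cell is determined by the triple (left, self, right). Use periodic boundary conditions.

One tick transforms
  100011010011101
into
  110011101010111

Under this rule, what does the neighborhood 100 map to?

At position 1 the neighborhood is 100; the next row has 1 there.

1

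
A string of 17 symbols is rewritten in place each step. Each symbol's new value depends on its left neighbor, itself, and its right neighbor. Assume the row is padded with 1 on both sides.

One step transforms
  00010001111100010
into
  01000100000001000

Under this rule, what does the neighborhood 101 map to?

At position 16 the neighborhood is 101; the next row has 0 there.

0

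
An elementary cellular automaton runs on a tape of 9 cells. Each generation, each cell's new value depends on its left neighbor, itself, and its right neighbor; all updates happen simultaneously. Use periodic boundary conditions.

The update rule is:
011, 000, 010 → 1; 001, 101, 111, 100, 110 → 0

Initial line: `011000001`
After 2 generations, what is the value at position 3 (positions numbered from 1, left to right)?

010011101
010010001
position 3 holds 0

0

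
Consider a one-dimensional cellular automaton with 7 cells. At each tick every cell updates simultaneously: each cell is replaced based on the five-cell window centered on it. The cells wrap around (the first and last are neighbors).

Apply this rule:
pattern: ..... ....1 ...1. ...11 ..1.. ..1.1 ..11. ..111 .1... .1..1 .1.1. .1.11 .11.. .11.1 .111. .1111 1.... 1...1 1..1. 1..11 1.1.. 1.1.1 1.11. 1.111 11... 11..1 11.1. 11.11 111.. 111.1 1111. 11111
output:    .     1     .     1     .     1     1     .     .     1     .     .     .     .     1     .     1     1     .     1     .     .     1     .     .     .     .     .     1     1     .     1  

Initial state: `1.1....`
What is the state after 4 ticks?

1...11.
..111..
11.11.1
11.1...

11.1...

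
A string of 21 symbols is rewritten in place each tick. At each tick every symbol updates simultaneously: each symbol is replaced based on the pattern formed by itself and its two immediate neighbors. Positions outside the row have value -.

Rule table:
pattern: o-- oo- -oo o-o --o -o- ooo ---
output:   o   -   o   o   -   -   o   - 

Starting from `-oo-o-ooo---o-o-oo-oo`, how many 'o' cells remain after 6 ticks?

tick 1: -o-o-ooo-o---o-oo-oo-
tick 2: --o-ooo-o-o---oo-oo-o
tick 3: ---ooo-o-o-o--o-oo-o-
tick 4: ---oo-o-o-o-o--oo-o-o
tick 5: ---o-o-o-o-o-o-o-o-o-
tick 6: ----o-o-o-o-o-o-o-o-o
count of o: 9

9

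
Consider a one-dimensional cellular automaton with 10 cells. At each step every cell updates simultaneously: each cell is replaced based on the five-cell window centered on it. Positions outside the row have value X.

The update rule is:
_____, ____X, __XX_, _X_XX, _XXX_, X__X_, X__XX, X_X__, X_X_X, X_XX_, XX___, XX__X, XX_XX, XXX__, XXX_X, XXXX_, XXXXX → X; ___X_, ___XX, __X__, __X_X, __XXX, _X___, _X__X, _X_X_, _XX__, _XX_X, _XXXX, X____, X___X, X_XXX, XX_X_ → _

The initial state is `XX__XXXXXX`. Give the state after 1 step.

XXXX__XXXX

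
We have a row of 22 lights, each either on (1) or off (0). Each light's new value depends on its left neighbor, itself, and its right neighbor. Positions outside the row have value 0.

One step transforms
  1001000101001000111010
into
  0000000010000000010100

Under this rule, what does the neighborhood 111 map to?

At position 17 the neighborhood is 111; the next row has 1 there.

1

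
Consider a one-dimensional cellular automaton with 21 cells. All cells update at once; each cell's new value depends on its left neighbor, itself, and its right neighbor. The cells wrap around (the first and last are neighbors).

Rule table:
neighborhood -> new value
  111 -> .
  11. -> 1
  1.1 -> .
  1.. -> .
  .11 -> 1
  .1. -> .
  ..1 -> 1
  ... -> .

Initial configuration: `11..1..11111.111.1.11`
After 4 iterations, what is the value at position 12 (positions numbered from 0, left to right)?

.

iteration 1: .1.1..11...1.1.1...1.
iteration 2: 1....111..1.......1..
iteration 3: ....11.1.1.......1..1
iteration 4: ...111..........1..1.
position 12 holds .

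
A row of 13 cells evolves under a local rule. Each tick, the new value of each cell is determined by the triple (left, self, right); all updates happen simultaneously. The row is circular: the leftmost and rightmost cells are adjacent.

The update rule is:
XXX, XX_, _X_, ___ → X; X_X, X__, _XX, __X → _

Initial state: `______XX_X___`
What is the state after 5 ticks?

__XXX__X_X_X_

XXXXX__X_X_XX
XXXXX__X_X__X
XXXXX__X_X___
_XXXX__X_X_X_
__XXX__X_X_X_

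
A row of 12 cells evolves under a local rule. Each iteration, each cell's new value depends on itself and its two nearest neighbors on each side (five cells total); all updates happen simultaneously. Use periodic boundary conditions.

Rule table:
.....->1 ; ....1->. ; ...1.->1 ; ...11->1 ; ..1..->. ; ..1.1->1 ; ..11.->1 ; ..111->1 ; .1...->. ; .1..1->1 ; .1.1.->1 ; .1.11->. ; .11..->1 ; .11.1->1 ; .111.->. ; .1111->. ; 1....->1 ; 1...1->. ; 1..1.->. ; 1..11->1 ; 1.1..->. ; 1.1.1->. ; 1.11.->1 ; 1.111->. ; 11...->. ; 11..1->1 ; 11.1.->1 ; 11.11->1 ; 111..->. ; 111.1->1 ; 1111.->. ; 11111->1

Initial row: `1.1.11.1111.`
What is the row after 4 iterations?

11.1.11.1111

.1..111...11
1.111....111
11....1.11..
11.1.11.1111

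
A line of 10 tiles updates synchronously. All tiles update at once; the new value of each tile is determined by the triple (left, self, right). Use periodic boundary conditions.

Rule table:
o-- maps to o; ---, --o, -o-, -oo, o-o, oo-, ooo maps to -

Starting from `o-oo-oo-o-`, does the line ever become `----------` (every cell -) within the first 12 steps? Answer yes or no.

yes

----------
all cells are - at step 1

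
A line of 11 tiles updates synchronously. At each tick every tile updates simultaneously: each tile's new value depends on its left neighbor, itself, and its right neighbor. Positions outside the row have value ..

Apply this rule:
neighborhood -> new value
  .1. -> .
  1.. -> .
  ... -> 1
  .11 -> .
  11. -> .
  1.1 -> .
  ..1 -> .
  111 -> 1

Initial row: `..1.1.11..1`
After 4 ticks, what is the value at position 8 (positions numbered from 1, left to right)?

tick 1: 1..........
tick 2: ..111111111
tick 3: 1..1111111.
tick 4: ....11111..
position 8 holds 1

1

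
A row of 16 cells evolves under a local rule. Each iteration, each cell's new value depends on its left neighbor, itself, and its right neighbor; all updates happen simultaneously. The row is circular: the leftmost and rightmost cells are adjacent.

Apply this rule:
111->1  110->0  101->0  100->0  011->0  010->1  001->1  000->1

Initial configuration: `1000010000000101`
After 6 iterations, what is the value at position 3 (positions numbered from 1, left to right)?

iteration 1: 0011110111111100
iteration 2: 1101100011111001
iteration 3: 1000001101110010
iteration 4: 1011110000100110
iteration 5: 1001100111101000
iteration 6: 1010001011001011
position 3 holds 1

1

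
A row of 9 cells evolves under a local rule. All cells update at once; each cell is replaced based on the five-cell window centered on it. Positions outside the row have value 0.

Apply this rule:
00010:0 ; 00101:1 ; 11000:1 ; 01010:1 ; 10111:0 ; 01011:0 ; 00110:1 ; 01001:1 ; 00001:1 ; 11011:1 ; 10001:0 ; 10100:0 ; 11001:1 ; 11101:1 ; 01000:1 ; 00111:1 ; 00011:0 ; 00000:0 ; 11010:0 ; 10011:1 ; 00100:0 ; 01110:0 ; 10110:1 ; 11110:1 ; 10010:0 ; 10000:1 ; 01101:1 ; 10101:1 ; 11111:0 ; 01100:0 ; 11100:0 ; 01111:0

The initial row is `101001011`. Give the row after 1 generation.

110101010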